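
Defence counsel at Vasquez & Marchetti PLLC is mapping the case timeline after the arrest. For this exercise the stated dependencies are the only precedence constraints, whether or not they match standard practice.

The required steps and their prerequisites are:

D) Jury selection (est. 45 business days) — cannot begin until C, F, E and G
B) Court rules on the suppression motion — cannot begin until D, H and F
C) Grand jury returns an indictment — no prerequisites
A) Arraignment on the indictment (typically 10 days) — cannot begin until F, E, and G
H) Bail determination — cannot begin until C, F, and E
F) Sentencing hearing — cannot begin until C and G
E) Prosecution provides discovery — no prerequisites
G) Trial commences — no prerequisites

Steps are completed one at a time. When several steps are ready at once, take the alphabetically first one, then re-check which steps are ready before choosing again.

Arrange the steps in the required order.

C, E, G, F, A, D, H, B

Nothing is required for C, E and G. C has the earlier label → C first.
E and G are both available; E has the earlier label → E.
Next only G has its prerequisites met → G.
F needed C and G, now all done → F.
Ready: A, D and H. A has the earlier label → A.
Now D and H have their prerequisites met. D has the earlier label, so D next.
Next only H has its prerequisites met → H.
B needed D, F and H, now all done → B.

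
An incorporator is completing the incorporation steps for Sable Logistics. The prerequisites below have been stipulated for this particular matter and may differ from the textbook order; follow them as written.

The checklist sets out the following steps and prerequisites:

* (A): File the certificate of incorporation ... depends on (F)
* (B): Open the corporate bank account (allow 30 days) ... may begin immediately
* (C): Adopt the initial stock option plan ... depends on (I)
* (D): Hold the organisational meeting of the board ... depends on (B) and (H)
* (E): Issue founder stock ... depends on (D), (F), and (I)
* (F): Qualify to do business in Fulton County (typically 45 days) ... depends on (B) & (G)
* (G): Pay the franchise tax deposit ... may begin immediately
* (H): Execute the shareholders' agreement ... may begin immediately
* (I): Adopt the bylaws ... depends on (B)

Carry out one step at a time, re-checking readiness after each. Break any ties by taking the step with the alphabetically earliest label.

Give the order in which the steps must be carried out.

Nothing is required for (B), (G) and (H). (B) has the earlier label → (B) first.
Ready: (G), (H) and (I). (G) has the earlier label → (G).
(F) now also ready, so the ready set is {(F), (H), (I)}; (F) has the earlier label → (F).
Now (A), (H) and (I) have their prerequisites met. (A) has the earlier label, so (A) next.
Ready: (H) and (I). (H) has the earlier label → (H).
(D) now also ready, so the ready set is {(D), (I)}; (D) has the earlier label → (D).
That leaves (I) as the only ready step → (I).
(C) and (E) are both available; (C) has the earlier label → (C).
Next only (E) has its prerequisites met → (E).

(B) (G) (F) (A) (H) (D) (I) (C) (E)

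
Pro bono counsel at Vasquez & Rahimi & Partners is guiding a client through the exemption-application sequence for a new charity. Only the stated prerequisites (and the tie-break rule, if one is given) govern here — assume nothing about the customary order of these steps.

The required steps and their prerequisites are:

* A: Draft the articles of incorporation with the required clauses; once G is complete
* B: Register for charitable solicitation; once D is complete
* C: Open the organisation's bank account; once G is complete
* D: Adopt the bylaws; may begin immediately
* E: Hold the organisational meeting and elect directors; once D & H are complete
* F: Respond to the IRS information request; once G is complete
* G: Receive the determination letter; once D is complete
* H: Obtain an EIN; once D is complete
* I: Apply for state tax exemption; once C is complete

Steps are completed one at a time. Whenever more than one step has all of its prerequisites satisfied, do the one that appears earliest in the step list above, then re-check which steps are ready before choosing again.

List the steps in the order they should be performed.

Only D has no prerequisites, so it is first.
Ready: B, G and H. B is listed earlier → B.
Now G and H have their prerequisites met. G is listed earlier, so G next.
A, C, F and H are all available; A is listed earlier → A.
C, F and H are all available; C is listed earlier → C.
I now also ready, so the ready set is {F, H, I}; F is listed earlier → F.
Ready: H and I. H is listed earlier → H.
Ready: E and I. E is listed earlier → E.
That leaves I as the only ready step → I.

D → B → G → A → C → F → H → E → I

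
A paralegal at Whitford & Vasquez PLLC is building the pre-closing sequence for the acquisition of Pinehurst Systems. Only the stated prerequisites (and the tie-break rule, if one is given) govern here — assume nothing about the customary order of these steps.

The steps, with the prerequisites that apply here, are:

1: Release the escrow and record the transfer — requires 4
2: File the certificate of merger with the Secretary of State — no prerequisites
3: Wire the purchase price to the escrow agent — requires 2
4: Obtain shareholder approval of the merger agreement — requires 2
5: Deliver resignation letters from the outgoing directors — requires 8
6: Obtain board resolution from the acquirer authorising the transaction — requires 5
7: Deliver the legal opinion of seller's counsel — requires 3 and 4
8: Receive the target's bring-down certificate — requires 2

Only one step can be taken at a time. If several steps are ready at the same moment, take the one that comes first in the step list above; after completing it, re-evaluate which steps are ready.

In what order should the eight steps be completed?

2 → 3 → 4 → 1 → 7 → 8 → 5 → 6

Only 2 has no prerequisites, so it is first.
Now 3, 4 and 8 have their prerequisites met. 3 is listed earlier, so 3 next.
Ready: 4 and 8. 4 is listed earlier → 4.
1 and 7 now also ready, so the ready set is {1, 7, 8}; 1 is listed earlier → 1.
Ready: 7 and 8. 7 is listed earlier → 7.
8 is the only step now ready → 8.
5 needed 8, now all done → 5.
6 needed 5, now all done → 6.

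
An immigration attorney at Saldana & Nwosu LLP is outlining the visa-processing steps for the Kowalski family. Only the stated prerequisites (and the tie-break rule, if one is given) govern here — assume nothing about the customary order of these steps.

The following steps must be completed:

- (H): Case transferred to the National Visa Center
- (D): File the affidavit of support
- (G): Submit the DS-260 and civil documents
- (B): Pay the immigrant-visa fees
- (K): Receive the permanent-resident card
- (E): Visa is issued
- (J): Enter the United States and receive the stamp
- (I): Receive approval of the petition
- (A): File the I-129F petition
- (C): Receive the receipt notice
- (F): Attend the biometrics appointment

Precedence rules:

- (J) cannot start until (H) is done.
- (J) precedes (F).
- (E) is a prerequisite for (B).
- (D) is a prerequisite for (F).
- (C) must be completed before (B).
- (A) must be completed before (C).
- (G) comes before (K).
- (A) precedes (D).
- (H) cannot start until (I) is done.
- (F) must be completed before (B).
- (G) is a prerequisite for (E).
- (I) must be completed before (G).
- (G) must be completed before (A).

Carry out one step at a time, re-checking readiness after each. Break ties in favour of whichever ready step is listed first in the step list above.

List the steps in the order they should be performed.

Only (I) has no prerequisites, so it is first.
(H) and (G) are both available; (H) is listed earlier → (H).
(J) now also ready, so the ready set is {(G), (J)}; (G) is listed earlier → (G).
Ready: (K), (E), (J) and (A). (K) is listed earlier → (K).
(E), (J) and (A) are all available; (E) is listed earlier → (E).
(J) and (A) are both available; (J) is listed earlier → (J).
(A) is the only step now ready → (A).
(D) and (C) are both available; (D) is listed earlier → (D).
(F) now also ready, so the ready set is {(C), (F)}; (C) is listed earlier → (C).
Next only (F) has its prerequisites met → (F).
(B) needed (E), (C) and (F), now all done → (B).

(I), (H), (G), (K), (E), (J), (A), (D), (C), (F), (B)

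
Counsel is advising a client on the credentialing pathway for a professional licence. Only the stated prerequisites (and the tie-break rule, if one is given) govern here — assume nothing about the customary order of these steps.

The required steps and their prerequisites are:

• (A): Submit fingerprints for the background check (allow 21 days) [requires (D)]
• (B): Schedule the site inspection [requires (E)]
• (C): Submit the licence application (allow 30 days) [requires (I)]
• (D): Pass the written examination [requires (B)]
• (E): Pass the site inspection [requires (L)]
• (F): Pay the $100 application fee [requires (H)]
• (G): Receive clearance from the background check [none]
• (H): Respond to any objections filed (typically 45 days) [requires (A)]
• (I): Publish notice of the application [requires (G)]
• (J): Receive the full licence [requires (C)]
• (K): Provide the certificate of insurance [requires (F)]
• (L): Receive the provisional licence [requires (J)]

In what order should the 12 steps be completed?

(G) (I) (C) (J) (L) (E) (B) (D) (A) (H) (F) (K)

Only (G) has no prerequisites, so it is first.
Next only (I) has its prerequisites met → (I).
Next only (C) has its prerequisites met → (C).
That leaves (J) as the only ready step → (J).
(L) is the only step now ready → (L).
(E) needed (L), now all done → (E).
That leaves (B) as the only ready step → (B).
(D) needed (B), now all done → (D).
Next only (A) has its prerequisites met → (A).
Next only (H) has its prerequisites met → (H).
(F) needed (H), now all done → (F).
That leaves (K) as the only ready step → (K).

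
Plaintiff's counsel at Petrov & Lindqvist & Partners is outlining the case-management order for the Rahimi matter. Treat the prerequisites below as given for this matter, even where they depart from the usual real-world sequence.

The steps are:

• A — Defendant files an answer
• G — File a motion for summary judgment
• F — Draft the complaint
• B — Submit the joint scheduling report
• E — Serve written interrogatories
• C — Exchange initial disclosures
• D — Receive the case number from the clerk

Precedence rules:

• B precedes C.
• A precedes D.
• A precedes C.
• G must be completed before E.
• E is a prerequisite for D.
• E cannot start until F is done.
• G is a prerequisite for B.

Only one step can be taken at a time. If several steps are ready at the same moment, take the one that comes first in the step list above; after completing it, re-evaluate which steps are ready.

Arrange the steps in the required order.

A G F B E C D

Nothing is required for A, G and F. A is listed earlier → A first.
Now G and F have their prerequisites met. G is listed earlier, so G next.
B now also ready, so the ready set is {F, B}; F is listed earlier → F.
E now also ready, so the ready set is {B, E}; B is listed earlier → B.
E and C are both available; E is listed earlier → E.
Ready: C and D. C is listed earlier → C.
D needed A and E, now all done → D.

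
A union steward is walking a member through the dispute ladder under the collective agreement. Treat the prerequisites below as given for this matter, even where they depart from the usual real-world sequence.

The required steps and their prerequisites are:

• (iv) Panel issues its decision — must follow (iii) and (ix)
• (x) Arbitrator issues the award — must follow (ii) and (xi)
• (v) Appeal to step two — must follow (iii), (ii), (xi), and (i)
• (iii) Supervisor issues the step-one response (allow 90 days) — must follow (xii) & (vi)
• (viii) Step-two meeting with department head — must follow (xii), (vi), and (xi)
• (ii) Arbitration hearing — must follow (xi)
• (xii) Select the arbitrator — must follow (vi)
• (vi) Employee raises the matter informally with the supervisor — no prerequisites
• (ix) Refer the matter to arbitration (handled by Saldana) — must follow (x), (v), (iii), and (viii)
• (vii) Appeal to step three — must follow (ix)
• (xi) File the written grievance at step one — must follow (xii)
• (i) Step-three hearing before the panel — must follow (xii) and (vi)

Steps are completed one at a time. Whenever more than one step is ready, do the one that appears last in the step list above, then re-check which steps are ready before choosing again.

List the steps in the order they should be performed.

Only (vi) has no prerequisites, so it is first.
Next only (xii) has its prerequisites met → (xii).
Now (i), (xi) and (iii) have their prerequisites met. (i) is listed later, so (i) next.
Now (xi) and (iii) have their prerequisites met. (xi) is listed later, so (xi) next.
Now (ii), (viii) and (iii) have their prerequisites met. (ii) is listed later, so (ii) next.
(x) now also ready, so the ready set is {(viii), (iii), (x)}; (viii) is listed later → (viii).
Now (iii) and (x) have their prerequisites met. (iii) is listed later, so (iii) next.
(v) and (x) are both available; (v) is listed later → (v).
(x) is the only step now ready → (x).
Next only (ix) has its prerequisites met → (ix).
Ready: (vii) and (iv). (vii) is listed later → (vii).
(iv) needed (ix) and (iii), now all done → (iv).

(vi) (xii) (i) (xi) (ii) (viii) (iii) (v) (x) (ix) (vii) (iv)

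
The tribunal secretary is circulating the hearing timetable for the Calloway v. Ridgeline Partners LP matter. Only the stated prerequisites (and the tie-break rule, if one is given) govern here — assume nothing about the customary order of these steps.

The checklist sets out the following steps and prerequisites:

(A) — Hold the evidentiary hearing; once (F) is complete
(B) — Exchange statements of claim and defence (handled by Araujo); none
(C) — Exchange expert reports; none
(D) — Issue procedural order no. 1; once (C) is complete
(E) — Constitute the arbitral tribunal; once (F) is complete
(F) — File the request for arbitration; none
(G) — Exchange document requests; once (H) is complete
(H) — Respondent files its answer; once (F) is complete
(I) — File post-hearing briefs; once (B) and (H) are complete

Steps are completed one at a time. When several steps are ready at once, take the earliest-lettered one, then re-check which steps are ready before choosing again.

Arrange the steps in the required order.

(B), (C), (D), (F), (A), (E), (H), (G), (I)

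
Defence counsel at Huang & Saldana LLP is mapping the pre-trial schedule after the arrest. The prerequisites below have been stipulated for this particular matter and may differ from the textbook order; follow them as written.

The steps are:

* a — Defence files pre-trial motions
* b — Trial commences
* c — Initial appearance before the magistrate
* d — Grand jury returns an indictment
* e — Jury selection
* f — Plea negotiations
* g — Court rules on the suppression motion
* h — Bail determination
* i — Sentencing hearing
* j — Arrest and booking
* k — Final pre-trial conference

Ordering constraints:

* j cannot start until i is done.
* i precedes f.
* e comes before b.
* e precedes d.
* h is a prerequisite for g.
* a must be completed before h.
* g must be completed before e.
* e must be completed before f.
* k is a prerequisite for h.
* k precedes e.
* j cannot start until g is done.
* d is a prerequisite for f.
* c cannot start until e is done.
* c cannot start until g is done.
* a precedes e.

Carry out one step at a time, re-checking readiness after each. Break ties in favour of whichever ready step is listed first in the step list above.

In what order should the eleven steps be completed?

a → i → k → h → g → e → b → c → d → f → j

Nothing is required for a, i and k. a is listed earlier → a first.
Now i and k have their prerequisites met. i is listed earlier, so i next.
k is the only step now ready → k.
That leaves h as the only ready step → h.
Next only g has its prerequisites met → g.
Now e and j have their prerequisites met. e is listed earlier, so e next.
b, c, d and j are all available; b is listed earlier → b.
Now c, d and j have their prerequisites met. c is listed earlier, so c next.
d and j are both available; d is listed earlier → d.
f now also ready, so the ready set is {f, j}; f is listed earlier → f.
j is the only step now ready → j.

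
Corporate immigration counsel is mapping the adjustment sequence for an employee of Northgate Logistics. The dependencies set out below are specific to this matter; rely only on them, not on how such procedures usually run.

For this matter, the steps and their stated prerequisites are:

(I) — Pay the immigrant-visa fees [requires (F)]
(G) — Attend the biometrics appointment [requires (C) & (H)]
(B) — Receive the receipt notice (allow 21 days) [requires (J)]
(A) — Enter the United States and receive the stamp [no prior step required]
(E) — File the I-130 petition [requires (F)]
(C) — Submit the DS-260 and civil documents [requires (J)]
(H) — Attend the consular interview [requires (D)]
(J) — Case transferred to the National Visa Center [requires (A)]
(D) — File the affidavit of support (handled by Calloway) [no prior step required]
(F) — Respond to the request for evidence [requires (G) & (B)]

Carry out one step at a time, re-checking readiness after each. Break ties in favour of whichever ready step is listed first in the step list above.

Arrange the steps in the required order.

(A) and (D) have no prerequisites; (A) is listed earlier, so (A) is first.
(J) and (D) are both available; (J) is listed earlier → (J).
Ready: (B), (C) and (D). (B) is listed earlier → (B).
Ready: (C) and (D). (C) is listed earlier → (C).
Next only (D) has its prerequisites met → (D).
(H) needed (D), now all done → (H).
(G) needed (C) and (H), now all done → (G).
(F) needed (G) and (B), now all done → (F).
Ready: (I) and (E). (I) is listed earlier → (I).
That leaves (E) as the only ready step → (E).

(A), (J), (B), (C), (D), (H), (G), (F), (I), (E)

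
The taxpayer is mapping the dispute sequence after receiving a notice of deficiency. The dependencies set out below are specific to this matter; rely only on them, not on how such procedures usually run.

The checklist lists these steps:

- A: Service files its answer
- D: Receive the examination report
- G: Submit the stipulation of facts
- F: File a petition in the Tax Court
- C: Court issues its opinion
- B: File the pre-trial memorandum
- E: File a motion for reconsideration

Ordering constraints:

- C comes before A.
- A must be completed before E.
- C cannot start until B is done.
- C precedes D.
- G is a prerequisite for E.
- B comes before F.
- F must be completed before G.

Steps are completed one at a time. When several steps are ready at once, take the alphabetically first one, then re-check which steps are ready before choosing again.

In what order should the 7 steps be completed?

B → C → A → D → F → G → E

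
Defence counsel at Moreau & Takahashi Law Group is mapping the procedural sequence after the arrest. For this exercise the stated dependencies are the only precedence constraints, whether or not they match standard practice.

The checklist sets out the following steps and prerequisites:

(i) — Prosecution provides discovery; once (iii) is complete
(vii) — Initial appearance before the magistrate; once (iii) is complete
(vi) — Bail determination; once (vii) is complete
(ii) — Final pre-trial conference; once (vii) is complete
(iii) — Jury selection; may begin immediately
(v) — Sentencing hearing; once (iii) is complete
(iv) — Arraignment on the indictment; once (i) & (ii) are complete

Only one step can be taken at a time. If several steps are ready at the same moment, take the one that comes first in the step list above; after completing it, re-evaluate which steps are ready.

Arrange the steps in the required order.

(iii) → (i) → (vii) → (vi) → (ii) → (v) → (iv)

(iii) has no prerequisites → (iii) first.
(i), (vii) and (v) are all available; (i) is listed earlier → (i).
(vii) and (v) are both available; (vii) is listed earlier → (vii).
(vi) and (ii) now also ready, so the ready set is {(vi), (ii), (v)}; (vi) is listed earlier → (vi).
Ready: (ii) and (v). (ii) is listed earlier → (ii).
(iv) now also ready, so the ready set is {(v), (iv)}; (v) is listed earlier → (v).
(iv) needed (i) and (ii), now all done → (iv).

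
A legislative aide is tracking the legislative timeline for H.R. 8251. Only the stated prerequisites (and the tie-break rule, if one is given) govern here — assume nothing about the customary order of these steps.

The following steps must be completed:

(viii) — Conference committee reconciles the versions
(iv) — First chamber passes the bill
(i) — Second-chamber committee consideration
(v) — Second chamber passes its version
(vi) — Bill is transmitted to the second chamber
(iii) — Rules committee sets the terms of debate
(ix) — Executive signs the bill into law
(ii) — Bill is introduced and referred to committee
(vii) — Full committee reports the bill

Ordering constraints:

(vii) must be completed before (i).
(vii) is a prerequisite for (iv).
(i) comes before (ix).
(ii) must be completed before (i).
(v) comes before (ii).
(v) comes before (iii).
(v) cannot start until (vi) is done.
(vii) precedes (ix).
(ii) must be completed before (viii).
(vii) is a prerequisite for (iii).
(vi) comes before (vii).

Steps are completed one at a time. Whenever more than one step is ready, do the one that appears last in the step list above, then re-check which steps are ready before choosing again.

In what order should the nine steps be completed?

(vi), (vii), (v), (ii), (iii), (i), (ix), (iv), (viii)

(vi) has no prerequisites → (vi) first.
Ready: (vii) and (v). (vii) is listed later → (vii).
(v) and (iv) are both available; (v) is listed later → (v).
(ii), (iii) and (iv) are all available; (ii) is listed later → (ii).
(i) and (viii) now also ready, so the ready set is {(iii), (i), (iv), (viii)}; (iii) is listed later → (iii).
Ready: (i), (iv) and (viii). (i) is listed later → (i).
(ix) now also ready, so the ready set is {(ix), (iv), (viii)}; (ix) is listed later → (ix).
Now (iv) and (viii) have their prerequisites met. (iv) is listed later, so (iv) next.
(viii) is the only step now ready → (viii).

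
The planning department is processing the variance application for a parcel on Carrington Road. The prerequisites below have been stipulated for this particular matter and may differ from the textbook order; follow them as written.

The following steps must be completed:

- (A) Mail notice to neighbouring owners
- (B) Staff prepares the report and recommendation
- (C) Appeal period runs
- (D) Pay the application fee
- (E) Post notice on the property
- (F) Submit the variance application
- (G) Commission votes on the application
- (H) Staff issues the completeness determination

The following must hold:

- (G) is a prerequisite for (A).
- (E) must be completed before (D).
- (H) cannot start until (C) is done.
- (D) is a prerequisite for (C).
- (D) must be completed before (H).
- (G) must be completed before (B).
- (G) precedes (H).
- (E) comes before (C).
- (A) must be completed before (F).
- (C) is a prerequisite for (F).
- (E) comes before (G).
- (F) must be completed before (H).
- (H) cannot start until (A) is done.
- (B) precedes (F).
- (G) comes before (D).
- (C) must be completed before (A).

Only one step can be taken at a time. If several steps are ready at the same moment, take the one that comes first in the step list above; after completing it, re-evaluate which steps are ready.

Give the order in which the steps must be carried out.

(E) has no prerequisites → (E) first.
That leaves (G) as the only ready step → (G).
Now (B) and (D) have their prerequisites met. (B) is listed earlier, so (B) next.
(D) is the only step now ready → (D).
(C) needed (D) and (E), now all done → (C).
Next only (A) has its prerequisites met → (A).
That leaves (F) as the only ready step → (F).
(H) is the only step now ready → (H).

(E) (G) (B) (D) (C) (A) (F) (H)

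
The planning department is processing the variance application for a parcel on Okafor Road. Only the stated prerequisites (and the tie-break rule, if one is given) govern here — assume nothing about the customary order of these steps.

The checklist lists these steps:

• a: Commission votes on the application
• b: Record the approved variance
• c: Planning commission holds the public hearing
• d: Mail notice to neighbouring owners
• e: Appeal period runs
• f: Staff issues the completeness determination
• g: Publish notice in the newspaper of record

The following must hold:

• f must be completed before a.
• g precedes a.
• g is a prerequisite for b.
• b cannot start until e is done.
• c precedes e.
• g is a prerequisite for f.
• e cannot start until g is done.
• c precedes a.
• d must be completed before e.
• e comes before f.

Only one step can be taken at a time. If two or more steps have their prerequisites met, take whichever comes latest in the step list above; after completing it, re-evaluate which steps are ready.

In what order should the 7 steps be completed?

g → d → c → e → f → b → a

g, d and c have no prerequisites; g is listed later, so g is first.
Now d and c have their prerequisites met. d is listed later, so d next.
That leaves c as the only ready step → c.
That leaves e as the only ready step → e.
Now f and b have their prerequisites met. f is listed later, so f next.
a now also ready, so the ready set is {b, a}; b is listed later → b.
That leaves a as the only ready step → a.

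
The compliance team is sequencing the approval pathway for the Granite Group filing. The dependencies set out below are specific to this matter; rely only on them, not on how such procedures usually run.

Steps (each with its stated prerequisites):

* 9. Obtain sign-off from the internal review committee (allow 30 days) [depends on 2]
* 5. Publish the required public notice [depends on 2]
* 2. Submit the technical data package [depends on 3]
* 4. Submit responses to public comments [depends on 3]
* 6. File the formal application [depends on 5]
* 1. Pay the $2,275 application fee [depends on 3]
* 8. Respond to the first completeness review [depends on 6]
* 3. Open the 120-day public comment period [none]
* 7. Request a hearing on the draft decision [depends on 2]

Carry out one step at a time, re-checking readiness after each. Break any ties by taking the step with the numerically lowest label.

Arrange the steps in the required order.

3 → 1 → 2 → 4 → 5 → 6 → 7 → 8 → 9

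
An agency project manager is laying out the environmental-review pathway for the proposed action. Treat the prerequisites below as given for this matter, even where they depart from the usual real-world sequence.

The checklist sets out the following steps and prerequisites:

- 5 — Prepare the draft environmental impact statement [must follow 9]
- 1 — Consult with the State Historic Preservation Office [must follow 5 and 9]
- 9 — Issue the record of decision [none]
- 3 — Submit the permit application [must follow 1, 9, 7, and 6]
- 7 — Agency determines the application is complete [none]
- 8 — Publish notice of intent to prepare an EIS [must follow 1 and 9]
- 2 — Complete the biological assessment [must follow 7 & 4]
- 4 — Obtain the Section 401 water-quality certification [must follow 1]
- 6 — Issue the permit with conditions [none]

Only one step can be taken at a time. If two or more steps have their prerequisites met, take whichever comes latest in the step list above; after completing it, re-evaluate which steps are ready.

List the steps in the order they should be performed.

6 7 9 5 1 4 2 8 3

Nothing is required for 6, 7 and 9. 6 is listed later → 6 first.
7 and 9 are both available; 7 is listed later → 7.
9 is the only step now ready → 9.
5 is the only step now ready → 5.
That leaves 1 as the only ready step → 1.
Ready: 4, 8 and 3. 4 is listed later → 4.
2, 8 and 3 are all available; 2 is listed later → 2.
8 and 3 are both available; 8 is listed later → 8.
That leaves 3 as the only ready step → 3.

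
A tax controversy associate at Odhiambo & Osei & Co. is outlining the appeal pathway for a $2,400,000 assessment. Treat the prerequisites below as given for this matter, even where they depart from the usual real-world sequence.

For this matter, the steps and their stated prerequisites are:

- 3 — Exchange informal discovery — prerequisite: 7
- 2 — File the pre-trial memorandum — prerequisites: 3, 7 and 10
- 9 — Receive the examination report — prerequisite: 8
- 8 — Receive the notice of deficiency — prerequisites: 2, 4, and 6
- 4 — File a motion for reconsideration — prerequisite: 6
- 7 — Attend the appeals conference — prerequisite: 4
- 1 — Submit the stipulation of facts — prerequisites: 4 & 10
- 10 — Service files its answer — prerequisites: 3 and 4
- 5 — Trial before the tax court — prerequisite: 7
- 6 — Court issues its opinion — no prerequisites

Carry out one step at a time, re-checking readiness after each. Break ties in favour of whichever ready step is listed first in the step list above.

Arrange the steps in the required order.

6 is the only step with nothing outstanding, so it goes first.
That leaves 4 as the only ready step → 4.
That leaves 7 as the only ready step → 7.
Ready: 3 and 5. 3 is listed earlier → 3.
10 now also ready, so the ready set is {10, 5}; 10 is listed earlier → 10.
2, 1 and 5 are all available; 2 is listed earlier → 2.
8, 1 and 5 are all available; 8 is listed earlier → 8.
9 now also ready, so the ready set is {9, 1, 5}; 9 is listed earlier → 9.
Ready: 1 and 5. 1 is listed earlier → 1.
5 is the only step now ready → 5.

6 → 4 → 7 → 3 → 10 → 2 → 8 → 9 → 1 → 5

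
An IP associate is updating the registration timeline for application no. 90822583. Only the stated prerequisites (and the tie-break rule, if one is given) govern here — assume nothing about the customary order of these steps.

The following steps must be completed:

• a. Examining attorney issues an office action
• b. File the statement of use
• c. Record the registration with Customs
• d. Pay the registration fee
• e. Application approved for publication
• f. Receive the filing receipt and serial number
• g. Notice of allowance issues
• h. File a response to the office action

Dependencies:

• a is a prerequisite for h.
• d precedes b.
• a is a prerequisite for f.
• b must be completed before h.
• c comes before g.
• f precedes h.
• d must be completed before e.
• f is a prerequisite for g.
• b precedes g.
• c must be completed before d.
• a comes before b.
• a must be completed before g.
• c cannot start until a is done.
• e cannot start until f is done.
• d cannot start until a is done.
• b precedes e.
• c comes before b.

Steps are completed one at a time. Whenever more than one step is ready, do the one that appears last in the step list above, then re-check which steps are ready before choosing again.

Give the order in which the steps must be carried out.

a → f → c → d → b → h → g → e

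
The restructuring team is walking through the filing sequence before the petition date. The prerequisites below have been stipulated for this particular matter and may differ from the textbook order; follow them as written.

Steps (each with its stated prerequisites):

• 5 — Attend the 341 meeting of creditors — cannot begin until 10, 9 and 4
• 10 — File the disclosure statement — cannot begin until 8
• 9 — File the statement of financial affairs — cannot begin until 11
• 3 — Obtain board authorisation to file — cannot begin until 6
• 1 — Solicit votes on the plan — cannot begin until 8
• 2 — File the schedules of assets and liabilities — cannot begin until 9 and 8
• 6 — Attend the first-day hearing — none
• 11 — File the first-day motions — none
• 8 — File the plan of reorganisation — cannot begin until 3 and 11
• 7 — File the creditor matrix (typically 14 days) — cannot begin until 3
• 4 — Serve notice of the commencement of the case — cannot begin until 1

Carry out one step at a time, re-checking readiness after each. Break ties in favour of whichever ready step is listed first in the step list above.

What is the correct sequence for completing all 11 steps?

Nothing is required for 6 and 11. 6 is listed earlier → 6 first.
Ready: 3 and 11. 3 is listed earlier → 3.
Now 11 and 7 have their prerequisites met. 11 is listed earlier, so 11 next.
9, 8 and 7 are all available; 9 is listed earlier → 9.
Ready: 8 and 7. 8 is listed earlier → 8.
10, 1, 2 and 7 are all available; 10 is listed earlier → 10.
1, 2 and 7 are all available; 1 is listed earlier → 1.
2, 7 and 4 are all available; 2 is listed earlier → 2.
7 and 4 are both available; 7 is listed earlier → 7.
4 needed 1, now all done → 4.
Next only 5 has its prerequisites met → 5.

6, 3, 11, 9, 8, 10, 1, 2, 7, 4, 5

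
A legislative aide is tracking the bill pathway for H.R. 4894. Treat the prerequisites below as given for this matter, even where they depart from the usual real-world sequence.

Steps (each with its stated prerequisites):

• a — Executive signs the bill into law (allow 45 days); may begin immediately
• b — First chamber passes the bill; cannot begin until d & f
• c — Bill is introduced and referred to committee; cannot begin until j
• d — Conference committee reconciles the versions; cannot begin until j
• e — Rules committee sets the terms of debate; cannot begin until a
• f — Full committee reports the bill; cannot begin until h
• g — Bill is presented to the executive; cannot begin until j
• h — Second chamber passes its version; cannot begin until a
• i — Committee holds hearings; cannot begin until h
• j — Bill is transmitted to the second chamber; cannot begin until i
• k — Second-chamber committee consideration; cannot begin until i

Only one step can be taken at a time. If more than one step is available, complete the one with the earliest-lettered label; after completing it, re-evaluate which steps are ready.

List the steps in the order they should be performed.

a, e, h, f, i, j, c, d, b, g, k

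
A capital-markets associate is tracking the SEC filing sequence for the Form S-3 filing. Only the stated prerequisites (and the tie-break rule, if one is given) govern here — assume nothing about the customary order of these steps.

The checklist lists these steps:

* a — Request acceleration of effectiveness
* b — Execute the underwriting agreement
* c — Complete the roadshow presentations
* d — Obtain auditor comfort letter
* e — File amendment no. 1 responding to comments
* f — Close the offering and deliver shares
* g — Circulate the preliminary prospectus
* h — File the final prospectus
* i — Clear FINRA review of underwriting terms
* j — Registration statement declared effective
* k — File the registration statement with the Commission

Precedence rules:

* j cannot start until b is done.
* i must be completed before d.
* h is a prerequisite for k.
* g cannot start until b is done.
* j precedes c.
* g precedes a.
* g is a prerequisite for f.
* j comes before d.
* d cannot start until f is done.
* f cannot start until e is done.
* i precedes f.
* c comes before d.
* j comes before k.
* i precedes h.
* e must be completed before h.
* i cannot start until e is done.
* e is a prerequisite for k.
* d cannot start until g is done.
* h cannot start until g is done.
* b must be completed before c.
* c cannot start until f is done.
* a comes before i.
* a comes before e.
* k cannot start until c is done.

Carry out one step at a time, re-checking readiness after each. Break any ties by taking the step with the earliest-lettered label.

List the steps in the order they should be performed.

b, g, a, e, i, f, h, j, c, d, k

Only b has no prerequisites, so it is first.
Now g and j have their prerequisites met. g has the earlier label, so g next.
a now also ready, so the ready set is {a, j}; a has the earlier label → a.
Now e and j have their prerequisites met. e has the earlier label, so e next.
i now also ready, so the ready set is {i, j}; i has the earlier label → i.
Ready: f, h and j. f has the earlier label → f.
h and j are both available; h has the earlier label → h.
j is the only step now ready → j.
Next only c has its prerequisites met → c.
d and k are both available; d has the earlier label → d.
That leaves k as the only ready step → k.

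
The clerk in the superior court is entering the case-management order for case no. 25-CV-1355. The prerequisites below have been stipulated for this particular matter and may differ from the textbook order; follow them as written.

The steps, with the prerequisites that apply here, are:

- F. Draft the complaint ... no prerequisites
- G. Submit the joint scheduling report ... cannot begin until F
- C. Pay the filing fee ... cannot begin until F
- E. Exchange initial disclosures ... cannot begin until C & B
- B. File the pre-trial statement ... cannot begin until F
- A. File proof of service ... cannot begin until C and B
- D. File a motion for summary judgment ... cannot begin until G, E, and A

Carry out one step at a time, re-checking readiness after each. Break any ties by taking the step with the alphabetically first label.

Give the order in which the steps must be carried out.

Only F has no prerequisites, so it is first.
Now B, C and G have their prerequisites met. B has the earlier label, so B next.
Now C and G have their prerequisites met. C has the earlier label, so C next.
A and E now also ready, so the ready set is {A, E, G}; A has the earlier label → A.
E and G are both available; E has the earlier label → E.
G needed F, now all done → G.
D needed A, E and G, now all done → D.

F, B, C, A, E, G, D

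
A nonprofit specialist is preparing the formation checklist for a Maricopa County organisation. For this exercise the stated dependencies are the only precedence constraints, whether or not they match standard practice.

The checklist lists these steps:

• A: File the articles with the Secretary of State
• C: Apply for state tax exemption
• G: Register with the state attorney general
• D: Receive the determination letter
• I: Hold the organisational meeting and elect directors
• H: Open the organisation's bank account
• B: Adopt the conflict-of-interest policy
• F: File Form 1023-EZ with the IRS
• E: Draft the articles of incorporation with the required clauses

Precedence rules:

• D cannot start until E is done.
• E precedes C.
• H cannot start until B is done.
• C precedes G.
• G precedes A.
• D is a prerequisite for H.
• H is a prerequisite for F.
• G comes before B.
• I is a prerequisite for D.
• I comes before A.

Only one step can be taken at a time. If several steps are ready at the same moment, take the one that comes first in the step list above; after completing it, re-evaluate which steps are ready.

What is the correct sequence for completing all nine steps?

I E C G A D B H F

Nothing is required for I and E. I is listed earlier → I first.
E is the only step now ready → E.
Ready: C and D. C is listed earlier → C.
G now also ready, so the ready set is {G, D}; G is listed earlier → G.
A and B now also ready, so the ready set is {A, D, B}; A is listed earlier → A.
D and B are both available; D is listed earlier → D.
That leaves B as the only ready step → B.
H is the only step now ready → H.
F needed H, now all done → F.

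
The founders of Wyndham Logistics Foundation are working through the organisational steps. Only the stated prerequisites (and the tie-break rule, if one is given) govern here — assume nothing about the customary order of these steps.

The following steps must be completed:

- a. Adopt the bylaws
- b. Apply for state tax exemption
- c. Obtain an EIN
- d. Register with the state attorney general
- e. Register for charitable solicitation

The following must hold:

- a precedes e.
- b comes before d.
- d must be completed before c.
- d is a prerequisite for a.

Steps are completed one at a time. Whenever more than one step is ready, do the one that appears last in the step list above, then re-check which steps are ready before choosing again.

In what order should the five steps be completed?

b, d, c, a, e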